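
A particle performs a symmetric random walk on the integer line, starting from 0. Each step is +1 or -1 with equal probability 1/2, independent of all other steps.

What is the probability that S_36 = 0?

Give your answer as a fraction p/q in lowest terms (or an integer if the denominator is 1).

Answer: 2268783825/17179869184

Derivation:
To return to 0 after 36 steps: need exactly 18 steps of +1 and 18 of -1.
Favorable paths: C(36,18) = 9075135300
Total paths: 2^36 = 68719476736
P = 9075135300/68719476736 = 2268783825/17179869184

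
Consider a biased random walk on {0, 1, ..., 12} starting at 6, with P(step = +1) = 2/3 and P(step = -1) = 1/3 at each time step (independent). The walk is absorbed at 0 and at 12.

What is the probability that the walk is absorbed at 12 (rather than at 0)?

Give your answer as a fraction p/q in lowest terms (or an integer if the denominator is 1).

Answer: 64/65

Derivation:
Biased walk: p = 2/3, q = 1/3, r = q/p = 1/2
Gambler's ruin: P(hit 12 before 0 | start at 6) = (1 - r^a)/(1 - r^N)
r^6 = 1/64; r^12 = 1/4096
P = (1 - 1/64) / (1 - 1/4096) = 63/64 / 4095/4096 = 64/65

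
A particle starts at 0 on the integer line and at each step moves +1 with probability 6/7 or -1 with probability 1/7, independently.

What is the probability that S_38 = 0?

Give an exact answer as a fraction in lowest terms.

Answer: 3076854394252913698406400/18562115921017574302453163671207

Derivation:
To be at 0 after 38 steps: need exactly 19 steps of +1 and 19 of -1.
Number of such sequences: C(38,19) = 35345263800
Each has probability (6/7)^19 · (1/7)^19 = 609359740010496/129934811447123020117172145698449
P = 35345263800 · 609359740010496/129934811447123020117172145698449 = 3076854394252913698406400/18562115921017574302453163671207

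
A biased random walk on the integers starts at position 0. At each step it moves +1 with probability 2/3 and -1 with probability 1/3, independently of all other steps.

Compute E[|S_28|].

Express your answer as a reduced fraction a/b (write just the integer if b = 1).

S_28 takes values m ≡ 0 (mod 2) with |m| ≤ 28; P(S_28=m) = C(28,(28+m)/2) · (2/3)^((28+m)/2) · (1/3)^((28-m)/2).
Distribution: P(S=-28)=1/22876792454961, P(S=-26)=56/22876792454961, P(S=-24)=56/847288609443, P(S=-22)=2912/2541865828329, P(S=-20)=36400/2541865828329, P(S=-18)=116480/847288609443, P(S=-16)=2679040/2541865828329, P(S=-14)=16839680/2541865828329, P(S=-12)=29469440/847288609443, P(S=-10)=1178777600/7625597484987, P(S=-8)=4479354880/7625597484987, P(S=-6)=1628856320/847288609443, P(S=-4)=13845278720/2541865828329, P(S=-2)=34080686080/2541865828329, P(S=0)=24343347200/847288609443, P(S=2)=136322744320/2541865828329, P(S=4)=221524459520/2541865828329, P(S=6)=104246804480/847288609443, P(S=8)=1146714849280/7625597484987, P(S=10)=1207068262400/7625597484987, P(S=12)=120706826240/847288609443, P(S=14)=275901317120/2541865828329, P(S=16)=175573565440/2541865828329, P(S=18)=30534533120/847288609443, P(S=20)=38168166400/2541865828329, P(S=22)=12213813248/2541865828329, P(S=24)=939524096/847288609443, P(S=26)=3758096384/22876792454961, P(S=28)=268435456/22876792454961
E[|S_28|] = Σ_m |m|·P(S_28=m) = 216578218395532/22876792454961

Answer: 216578218395532/22876792454961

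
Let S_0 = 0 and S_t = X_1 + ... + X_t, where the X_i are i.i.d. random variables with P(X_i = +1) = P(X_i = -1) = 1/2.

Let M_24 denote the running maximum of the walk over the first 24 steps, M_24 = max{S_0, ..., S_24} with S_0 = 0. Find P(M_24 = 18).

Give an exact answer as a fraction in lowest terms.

Answer: 253/2097152

Derivation:
Let M_24 = max(S_0,...,S_24). Use the reflection principle: for j ≥ 1, #{paths with M_24 ≥ j} = #{S_24 ≥ j} + #{S_24 ≥ j+1}.
By reflection, #{M_24 ≥ 18} = #{S_24 ≥ 18} + #{S_24 ≥ 19} = 2325 + 301 = 2626.
#{M_24 ≥ 19} = #{S_24 ≥ 19} + #{S_24 ≥ 20} = 301 + 301 = 602.
#{M_24 = 18} = 2626 - 602 = 2024.
P(M_24 = 18) = 2024/16777216 = 253/2097152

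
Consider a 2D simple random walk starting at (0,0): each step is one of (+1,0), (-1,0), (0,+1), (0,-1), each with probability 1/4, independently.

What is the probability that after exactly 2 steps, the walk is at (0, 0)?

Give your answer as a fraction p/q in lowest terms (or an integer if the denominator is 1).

Answer: 1/4

Derivation:
Let h be the number of horizontal steps (so 2-h are vertical). To end at (0,0) need (h+0)/2 right-steps and ((2-h)+0)/2 up-steps.
Sum over h with 0 ≤ h ≤ 2, h ≡ 0 (mod 2), 2-h ≡ 0 (mod 2):
h=0: C(2,0)·C(0,0)·C(2,1) = 1·1·2 = 2
h=2: C(2,2)·C(2,1)·C(0,0) = 1·2·1 = 2
Total favorable: 4
Total paths: 4^2 = 16
P = 4/16 = 1/4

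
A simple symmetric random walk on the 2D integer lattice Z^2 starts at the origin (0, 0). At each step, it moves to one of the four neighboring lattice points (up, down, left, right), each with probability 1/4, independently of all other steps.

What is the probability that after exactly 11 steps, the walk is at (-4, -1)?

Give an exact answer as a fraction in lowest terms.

Let h be the number of horizontal steps (so 11-h are vertical). To end at (-4,-1) need (h-4)/2 right-steps and ((11-h)-1)/2 up-steps.
Sum over h with 4 ≤ h ≤ 10, h ≡ 0 (mod 2), 11-h ≡ 1 (mod 2):
h=4: C(11,4)·C(4,0)·C(7,3) = 330·1·35 = 11550
h=6: C(11,6)·C(6,1)·C(5,2) = 462·6·10 = 27720
h=8: C(11,8)·C(8,2)·C(3,1) = 165·28·3 = 13860
h=10: C(11,10)·C(10,3)·C(1,0) = 11·120·1 = 1320
Total favorable: 54450
Total paths: 4^11 = 4194304
P = 54450/4194304 = 27225/2097152

Answer: 27225/2097152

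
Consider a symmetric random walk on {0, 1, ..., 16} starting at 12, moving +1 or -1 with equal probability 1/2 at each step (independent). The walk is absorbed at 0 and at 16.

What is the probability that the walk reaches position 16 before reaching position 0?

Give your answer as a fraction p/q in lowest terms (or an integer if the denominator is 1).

Symmetric walk (p = 1/2): the harmonic-function argument gives P(hit 16 before 0 | start at 12) = a/N.
P = 12/16 = 3/4

Answer: 3/4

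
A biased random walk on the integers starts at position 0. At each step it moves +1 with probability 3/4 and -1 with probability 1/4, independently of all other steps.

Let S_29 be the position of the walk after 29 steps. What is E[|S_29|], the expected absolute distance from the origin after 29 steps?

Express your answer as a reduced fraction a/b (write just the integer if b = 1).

S_29 takes values m ≡ 1 (mod 2) with |m| ≤ 29; P(S_29=m) = C(29,(29+m)/2) · (3/4)^((29+m)/2) · (1/4)^((29-m)/2).
Distribution: P(S=-29)=1/288230376151711744, P(S=-27)=87/288230376151711744, P(S=-25)=1827/144115188075855872, P(S=-23)=49329/144115188075855872, P(S=-21)=1923831/288230376151711744, P(S=-19)=28857465/288230376151711744, P(S=-17)=86572395/72057594037927936, P(S=-15)=853356465/72057594037927936, P(S=-13)=28160763345/288230376151711744, P(S=-11)=197125343415/288230376151711744, P(S=-9)=591376030245/144115188075855872, P(S=-7)=3064403065815/144115188075855872, P(S=-5)=27579627592335/288230376151711744, P(S=-3)=108197000554545/288230376151711744, P(S=-1)=46370143094805/36028797018963968, P(S=1)=139110429284415/36028797018963968, P(S=3)=2921319014972715/288230376151711744, P(S=5)=6701849504937405/288230376151711744, P(S=7)=6701849504937405/144115188075855872, P(S=9)=11640054403312335/144115188075855872, P(S=11)=34920163209937005/288230376151711744, P(S=13)=44897352698490435/288230376151711744, P(S=15)=12244732554133755/72057594037927936, P(S=17)=11179973201600385/72057594037927936, P(S=19)=33539919604801155/288230376151711744, P(S=21)=20123951762880693/288230376151711744, P(S=23)=4643988868357083/144115188075855872, P(S=25)=1547996289452361/144115188075855872, P(S=27)=663426981193869/288230376151711744, P(S=29)=68630377364883/288230376151711744
E[|S_29|] = Σ_m |m|·P(S_29=m) = 130659988496489167/9007199254740992

Answer: 130659988496489167/9007199254740992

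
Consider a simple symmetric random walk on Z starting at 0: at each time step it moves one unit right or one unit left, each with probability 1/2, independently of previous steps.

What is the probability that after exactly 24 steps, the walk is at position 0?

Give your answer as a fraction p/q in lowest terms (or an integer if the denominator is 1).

To return to 0 after 24 steps: need exactly 12 steps of +1 and 12 of -1.
Favorable paths: C(24,12) = 2704156
Total paths: 2^24 = 16777216
P = 2704156/16777216 = 676039/4194304

Answer: 676039/4194304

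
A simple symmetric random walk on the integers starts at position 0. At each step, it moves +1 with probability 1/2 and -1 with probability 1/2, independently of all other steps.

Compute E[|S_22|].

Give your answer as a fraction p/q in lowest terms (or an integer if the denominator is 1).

S_22 takes values m ≡ 0 (mod 2) with |m| ≤ 22; P(S_22=m) = C(22,(22+m)/2)/2^22.
Total paths: 2^22 = 4194304
Distribution: P(S=-22)=1/4194304, P(S=-20)=22/4194304, P(S=-18)=231/4194304, P(S=-16)=1540/4194304, P(S=-14)=7315/4194304, P(S=-12)=26334/4194304, P(S=-10)=74613/4194304, P(S=-8)=170544/4194304, P(S=-6)=319770/4194304, P(S=-4)=497420/4194304, P(S=-2)=646646/4194304, P(S=0)=705432/4194304, P(S=2)=646646/4194304, P(S=4)=497420/4194304, P(S=6)=319770/4194304, P(S=8)=170544/4194304, P(S=10)=74613/4194304, P(S=12)=26334/4194304, P(S=14)=7315/4194304, P(S=16)=1540/4194304, P(S=18)=231/4194304, P(S=20)=22/4194304, P(S=22)=1/4194304
E[|S_22|] = Σ_m |m|·P(S_22=m) = 15519504/4194304 = 969969/262144

Answer: 969969/262144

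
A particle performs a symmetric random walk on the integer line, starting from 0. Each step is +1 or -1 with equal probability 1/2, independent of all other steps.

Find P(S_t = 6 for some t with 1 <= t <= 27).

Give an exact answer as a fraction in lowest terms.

Answer: 16628809/67108864

Derivation:
Count via complement. Let g(t,s) = #length-t paths at position s with S_1..S_t all ≠ 6.
g(t,s) = g(t-1,s-1) + g(t-1,s+1) for s ≠ 6; g(t,6) = 0.
t=0: g(0,0)=1
t=1: g(1,-1)=1 g(1,1)=1
t=2: g(2,-2)=1 g(2,0)=2 g(2,2)=1
t=3: g(3,-3)=1 g(3,-1)=3 g(3,1)=3 g(3,3)=1
t=4: g(4,-4)=1 g(4,-2)=4 g(4,0)=6 g(4,2)=4 g(4,4)=1
t=5: g(5,-5)=1 g(5,-3)=5 g(5,-1)=10 g(5,1)=10 g(5,3)=5 g(5,5)=1
t=6: g(6,-6)=1 g(6,-4)=6 g(6,-2)=15 g(6,0)=20 g(6,2)=15 g(6,4)=6
t=7: g(7,-7)=1 g(7,-5)=7 g(7,-3)=21 g(7,-1)=35 g(7,1)=35 g(7,3)=21 g(7,5)=6
t=8: g(8,-8)=1 g(8,-6)=8 g(8,-4)=28 g(8,-2)=56 g(8,0)=70 g(8,2)=56 g(8,4)=27
t=9: g(9,-9)=1 g(9,-7)=9 g(9,-5)=36 g(9,-3)=84 g(9,-1)=126 g(9,1)=126 g(9,3)=83 g(9,5)=27
t=10: g(10,-10)=1 g(10,-8)=10 g(10,-6)=45 g(10,-4)=120 g(10,-2)=210 g(10,0)=252 g(10,2)=209 g(10,4)=110
t=11: g(11,-11)=1 g(11,-9)=11 g(11,-7)=55 g(11,-5)=165 g(11,-3)=330 g(11,-1)=462 g(11,1)=461 g(11,3)=319 g(11,5)=110
t=12: g(12,-12)=1 g(12,-10)=12 g(12,-8)=66 g(12,-6)=220 g(12,-4)=495 g(12,-2)=792 g(12,0)=923 g(12,2)=780 g(12,4)=429
t=13: g(13,-13)=1 g(13,-11)=13 g(13,-9)=78 g(13,-7)=286 g(13,-5)=715 g(13,-3)=1287 g(13,-1)=1715 g(13,1)=1703 g(13,3)=1209 g(13,5)=429
t=14: g(14,-14)=1 g(14,-12)=14 g(14,-10)=91 g(14,-8)=364 g(14,-6)=1001 g(14,-4)=2002 g(14,-2)=3002 g(14,0)=3418 g(14,2)=2912 g(14,4)=1638
t=15: g(15,-15)=1 g(15,-13)=15 g(15,-11)=105 g(15,-9)=455 g(15,-7)=1365 g(15,-5)=3003 g(15,-3)=5004 g(15,-1)=6420 g(15,1)=6330 g(15,3)=4550 g(15,5)=1638
t=16: g(16,-16)=1 g(16,-14)=16 g(16,-12)=120 g(16,-10)=560 g(16,-8)=1820 g(16,-6)=4368 g(16,-4)=8007 g(16,-2)=11424 g(16,0)=12750 g(16,2)=10880 g(16,4)=6188
t=17: g(17,-17)=1 g(17,-15)=17 g(17,-13)=136 g(17,-11)=680 g(17,-9)=2380 g(17,-7)=6188 g(17,-5)=12375 g(17,-3)=19431 g(17,-1)=24174 g(17,1)=23630 g(17,3)=17068 g(17,5)=6188
t=18: g(18,-18)=1 g(18,-16)=18 g(18,-14)=153 g(18,-12)=816 g(18,-10)=3060 g(18,-8)=8568 g(18,-6)=18563 g(18,-4)=31806 g(18,-2)=43605 g(18,0)=47804 g(18,2)=40698 g(18,4)=23256
t=19: g(19,-19)=1 g(19,-17)=19 g(19,-15)=171 g(19,-13)=969 g(19,-11)=3876 g(19,-9)=11628 g(19,-7)=27131 g(19,-5)=50369 g(19,-3)=75411 g(19,-1)=91409 g(19,1)=88502 g(19,3)=63954 g(19,5)=23256
t=20: g(20,-20)=1 g(20,-18)=20 g(20,-16)=190 g(20,-14)=1140 g(20,-12)=4845 g(20,-10)=15504 g(20,-8)=38759 g(20,-6)=77500 g(20,-4)=125780 g(20,-2)=166820 g(20,0)=179911 g(20,2)=152456 g(20,4)=87210
t=21: g(21,-21)=1 g(21,-19)=21 g(21,-17)=210 g(21,-15)=1330 g(21,-13)=5985 g(21,-11)=20349 g(21,-9)=54263 g(21,-7)=116259 g(21,-5)=203280 g(21,-3)=292600 g(21,-1)=346731 g(21,1)=332367 g(21,3)=239666 g(21,5)=87210
t=22: g(22,-22)=1 g(22,-20)=22 g(22,-18)=231 g(22,-16)=1540 g(22,-14)=7315 g(22,-12)=26334 g(22,-10)=74612 g(22,-8)=170522 g(22,-6)=319539 g(22,-4)=495880 g(22,-2)=639331 g(22,0)=679098 g(22,2)=572033 g(22,4)=326876
t=23: g(23,-23)=1 g(23,-21)=23 g(23,-19)=253 g(23,-17)=1771 g(23,-15)=8855 g(23,-13)=33649 g(23,-11)=100946 g(23,-9)=245134 g(23,-7)=490061 g(23,-5)=815419 g(23,-3)=1135211 g(23,-1)=1318429 g(23,1)=1251131 g(23,3)=898909 g(23,5)=326876
t=24: g(24,-24)=1 g(24,-22)=24 g(24,-20)=276 g(24,-18)=2024 g(24,-16)=10626 g(24,-14)=42504 g(24,-12)=134595 g(24,-10)=346080 g(24,-8)=735195 g(24,-6)=1305480 g(24,-4)=1950630 g(24,-2)=2453640 g(24,0)=2569560 g(24,2)=2150040 g(24,4)=1225785
t=25: g(25,-25)=1 g(25,-23)=25 g(25,-21)=300 g(25,-19)=2300 g(25,-17)=12650 g(25,-15)=53130 g(25,-13)=177099 g(25,-11)=480675 g(25,-9)=1081275 g(25,-7)=2040675 g(25,-5)=3256110 g(25,-3)=4404270 g(25,-1)=5023200 g(25,1)=4719600 g(25,3)=3375825 g(25,5)=1225785
t=26: g(26,-26)=1 g(26,-24)=26 g(26,-22)=325 g(26,-20)=2600 g(26,-18)=14950 g(26,-16)=65780 g(26,-14)=230229 g(26,-12)=657774 g(26,-10)=1561950 g(26,-8)=3121950 g(26,-6)=5296785 g(26,-4)=7660380 g(26,-2)=9427470 g(26,0)=9742800 g(26,2)=8095425 g(26,4)=4601610
t=27: g(27,-27)=1 g(27,-25)=27 g(27,-23)=351 g(27,-21)=2925 g(27,-19)=17550 g(27,-17)=80730 g(27,-15)=296009 g(27,-13)=888003 g(27,-11)=2219724 g(27,-9)=4683900 g(27,-7)=8418735 g(27,-5)=12957165 g(27,-3)=17087850 g(27,-1)=19170270 g(27,1)=17838225 g(27,3)=12697035 g(27,5)=4601610
Paths never hitting 6: Σ_s g(27,s) = 100960110
Paths hitting 6: 2^27 - 100960110 = 33257618
P = 33257618/134217728 = 16628809/67108864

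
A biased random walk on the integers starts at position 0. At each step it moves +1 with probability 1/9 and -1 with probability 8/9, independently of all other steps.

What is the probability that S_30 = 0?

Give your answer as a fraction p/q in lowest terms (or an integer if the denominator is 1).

Answer: 606412504575204392960/4710128697246244834921603689

Derivation:
To be at 0 after 30 steps: need exactly 15 steps of +1 and 15 of -1.
Number of such sequences: C(30,15) = 155117520
Each has probability (1/9)^15 · (8/9)^15 = 35184372088832/42391158275216203514294433201
P = 155117520 · 35184372088832/42391158275216203514294433201 = 606412504575204392960/4710128697246244834921603689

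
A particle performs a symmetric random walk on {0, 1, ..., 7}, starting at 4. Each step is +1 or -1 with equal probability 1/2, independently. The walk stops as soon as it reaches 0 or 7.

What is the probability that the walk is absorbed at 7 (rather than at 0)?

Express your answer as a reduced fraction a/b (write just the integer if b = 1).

Symmetric walk (p = 1/2): the harmonic-function argument gives P(hit 7 before 0 | start at 4) = a/N.
P = 4/7 = 4/7

Answer: 4/7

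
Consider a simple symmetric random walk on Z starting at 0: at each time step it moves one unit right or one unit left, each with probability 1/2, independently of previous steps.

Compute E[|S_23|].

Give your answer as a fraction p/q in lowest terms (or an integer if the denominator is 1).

Answer: 2028117/524288

Derivation:
S_23 takes values m ≡ 1 (mod 2) with |m| ≤ 23; P(S_23=m) = C(23,(23+m)/2)/2^23.
Total paths: 2^23 = 8388608
Distribution: P(S=-23)=1/8388608, P(S=-21)=23/8388608, P(S=-19)=253/8388608, P(S=-17)=1771/8388608, P(S=-15)=8855/8388608, P(S=-13)=33649/8388608, P(S=-11)=100947/8388608, P(S=-9)=245157/8388608, P(S=-7)=490314/8388608, P(S=-5)=817190/8388608, P(S=-3)=1144066/8388608, P(S=-1)=1352078/8388608, P(S=1)=1352078/8388608, P(S=3)=1144066/8388608, P(S=5)=817190/8388608, P(S=7)=490314/8388608, P(S=9)=245157/8388608, P(S=11)=100947/8388608, P(S=13)=33649/8388608, P(S=15)=8855/8388608, P(S=17)=1771/8388608, P(S=19)=253/8388608, P(S=21)=23/8388608, P(S=23)=1/8388608
E[|S_23|] = Σ_m |m|·P(S_23=m) = 32449872/8388608 = 2028117/524288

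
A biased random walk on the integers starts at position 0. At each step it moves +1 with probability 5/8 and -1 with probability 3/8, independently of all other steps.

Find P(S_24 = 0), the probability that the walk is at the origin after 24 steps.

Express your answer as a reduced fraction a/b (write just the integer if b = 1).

To be at 0 after 24 steps: need exactly 12 steps of +1 and 12 of -1.
Number of such sequences: C(24,12) = 2704156
Each has probability (5/8)^12 · (3/8)^12 = 129746337890625/4722366482869645213696
P = 2704156 · 129746337890625/4722366482869645213696 = 87713584521240234375/1180591620717411303424

Answer: 87713584521240234375/1180591620717411303424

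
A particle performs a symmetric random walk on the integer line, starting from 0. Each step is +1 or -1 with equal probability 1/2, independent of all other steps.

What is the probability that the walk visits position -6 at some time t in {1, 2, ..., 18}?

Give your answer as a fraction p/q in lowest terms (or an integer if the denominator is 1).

Count via complement. Let g(t,s) = #length-t paths at position s with S_1..S_t all ≠ -6.
g(t,s) = g(t-1,s-1) + g(t-1,s+1) for s ≠ -6; g(t,-6) = 0.
t=0: g(0,0)=1
t=1: g(1,-1)=1 g(1,1)=1
t=2: g(2,-2)=1 g(2,0)=2 g(2,2)=1
t=3: g(3,-3)=1 g(3,-1)=3 g(3,1)=3 g(3,3)=1
t=4: g(4,-4)=1 g(4,-2)=4 g(4,0)=6 g(4,2)=4 g(4,4)=1
t=5: g(5,-5)=1 g(5,-3)=5 g(5,-1)=10 g(5,1)=10 g(5,3)=5 g(5,5)=1
t=6: g(6,-4)=6 g(6,-2)=15 g(6,0)=20 g(6,2)=15 g(6,4)=6 g(6,6)=1
t=7: g(7,-5)=6 g(7,-3)=21 g(7,-1)=35 g(7,1)=35 g(7,3)=21 g(7,5)=7 g(7,7)=1
t=8: g(8,-4)=27 g(8,-2)=56 g(8,0)=70 g(8,2)=56 g(8,4)=28 g(8,6)=8 g(8,8)=1
t=9: g(9,-5)=27 g(9,-3)=83 g(9,-1)=126 g(9,1)=126 g(9,3)=84 g(9,5)=36 g(9,7)=9 g(9,9)=1
t=10: g(10,-4)=110 g(10,-2)=209 g(10,0)=252 g(10,2)=210 g(10,4)=120 g(10,6)=45 g(10,8)=10 g(10,10)=1
t=11: g(11,-5)=110 g(11,-3)=319 g(11,-1)=461 g(11,1)=462 g(11,3)=330 g(11,5)=165 g(11,7)=55 g(11,9)=11 g(11,11)=1
t=12: g(12,-4)=429 g(12,-2)=780 g(12,0)=923 g(12,2)=792 g(12,4)=495 g(12,6)=220 g(12,8)=66 g(12,10)=12 g(12,12)=1
t=13: g(13,-5)=429 g(13,-3)=1209 g(13,-1)=1703 g(13,1)=1715 g(13,3)=1287 g(13,5)=715 g(13,7)=286 g(13,9)=78 g(13,11)=13 g(13,13)=1
t=14: g(14,-4)=1638 g(14,-2)=2912 g(14,0)=3418 g(14,2)=3002 g(14,4)=2002 g(14,6)=1001 g(14,8)=364 g(14,10)=91 g(14,12)=14 g(14,14)=1
t=15: g(15,-5)=1638 g(15,-3)=4550 g(15,-1)=6330 g(15,1)=6420 g(15,3)=5004 g(15,5)=3003 g(15,7)=1365 g(15,9)=455 g(15,11)=105 g(15,13)=15 g(15,15)=1
t=16: g(16,-4)=6188 g(16,-2)=10880 g(16,0)=12750 g(16,2)=11424 g(16,4)=8007 g(16,6)=4368 g(16,8)=1820 g(16,10)=560 g(16,12)=120 g(16,14)=16 g(16,16)=1
t=17: g(17,-5)=6188 g(17,-3)=17068 g(17,-1)=23630 g(17,1)=24174 g(17,3)=19431 g(17,5)=12375 g(17,7)=6188 g(17,9)=2380 g(17,11)=680 g(17,13)=136 g(17,15)=17 g(17,17)=1
t=18: g(18,-4)=23256 g(18,-2)=40698 g(18,0)=47804 g(18,2)=43605 g(18,4)=31806 g(18,6)=18563 g(18,8)=8568 g(18,10)=3060 g(18,12)=816 g(18,14)=153 g(18,16)=18 g(18,18)=1
Paths never hitting -6: Σ_s g(18,s) = 218348
Paths hitting -6: 2^18 - 218348 = 43796
P = 43796/262144 = 10949/65536

Answer: 10949/65536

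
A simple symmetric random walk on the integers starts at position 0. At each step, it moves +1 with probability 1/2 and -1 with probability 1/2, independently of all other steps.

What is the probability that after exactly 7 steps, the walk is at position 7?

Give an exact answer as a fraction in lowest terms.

To reach position 7 after 7 steps: need 7 steps of +1 and 0 of -1.
Favorable paths: C(7,7) = 1
Total paths: 2^7 = 128
P = 1/128 = 1/128

Answer: 1/128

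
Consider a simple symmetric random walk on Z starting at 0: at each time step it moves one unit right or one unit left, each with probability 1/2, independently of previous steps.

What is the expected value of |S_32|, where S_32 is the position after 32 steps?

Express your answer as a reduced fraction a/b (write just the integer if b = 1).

Answer: 300540195/67108864

Derivation:
S_32 takes values m ≡ 0 (mod 2) with |m| ≤ 32; P(S_32=m) = C(32,(32+m)/2)/2^32.
Total paths: 2^32 = 4294967296
Distribution: P(S=-32)=1/4294967296, P(S=-30)=32/4294967296, P(S=-28)=496/4294967296, P(S=-26)=4960/4294967296, P(S=-24)=35960/4294967296, P(S=-22)=201376/4294967296, P(S=-20)=906192/4294967296, P(S=-18)=3365856/4294967296, P(S=-16)=10518300/4294967296, P(S=-14)=28048800/4294967296, P(S=-12)=64512240/4294967296, P(S=-10)=129024480/4294967296, P(S=-8)=225792840/4294967296, P(S=-6)=347373600/4294967296, P(S=-4)=471435600/4294967296, P(S=-2)=565722720/4294967296, P(S=0)=601080390/4294967296, P(S=2)=565722720/4294967296, P(S=4)=471435600/4294967296, P(S=6)=347373600/4294967296, P(S=8)=225792840/4294967296, P(S=10)=129024480/4294967296, P(S=12)=64512240/4294967296, P(S=14)=28048800/4294967296, P(S=16)=10518300/4294967296, P(S=18)=3365856/4294967296, P(S=20)=906192/4294967296, P(S=22)=201376/4294967296, P(S=24)=35960/4294967296, P(S=26)=4960/4294967296, P(S=28)=496/4294967296, P(S=30)=32/4294967296, P(S=32)=1/4294967296
E[|S_32|] = Σ_m |m|·P(S_32=m) = 19234572480/4294967296 = 300540195/67108864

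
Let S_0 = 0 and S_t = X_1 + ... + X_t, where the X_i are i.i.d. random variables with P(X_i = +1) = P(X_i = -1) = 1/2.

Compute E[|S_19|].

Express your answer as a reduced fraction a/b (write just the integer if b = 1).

S_19 takes values m ≡ 1 (mod 2) with |m| ≤ 19; P(S_19=m) = C(19,(19+m)/2)/2^19.
Total paths: 2^19 = 524288
Distribution: P(S=-19)=1/524288, P(S=-17)=19/524288, P(S=-15)=171/524288, P(S=-13)=969/524288, P(S=-11)=3876/524288, P(S=-9)=11628/524288, P(S=-7)=27132/524288, P(S=-5)=50388/524288, P(S=-3)=75582/524288, P(S=-1)=92378/524288, P(S=1)=92378/524288, P(S=3)=75582/524288, P(S=5)=50388/524288, P(S=7)=27132/524288, P(S=9)=11628/524288, P(S=11)=3876/524288, P(S=13)=969/524288, P(S=15)=171/524288, P(S=17)=19/524288, P(S=19)=1/524288
E[|S_19|] = Σ_m |m|·P(S_19=m) = 1847560/524288 = 230945/65536

Answer: 230945/65536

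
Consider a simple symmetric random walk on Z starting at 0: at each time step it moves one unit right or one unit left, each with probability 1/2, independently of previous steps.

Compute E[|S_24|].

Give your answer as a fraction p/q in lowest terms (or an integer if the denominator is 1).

Answer: 2028117/524288

Derivation:
S_24 takes values m ≡ 0 (mod 2) with |m| ≤ 24; P(S_24=m) = C(24,(24+m)/2)/2^24.
Total paths: 2^24 = 16777216
Distribution: P(S=-24)=1/16777216, P(S=-22)=24/16777216, P(S=-20)=276/16777216, P(S=-18)=2024/16777216, P(S=-16)=10626/16777216, P(S=-14)=42504/16777216, P(S=-12)=134596/16777216, P(S=-10)=346104/16777216, P(S=-8)=735471/16777216, P(S=-6)=1307504/16777216, P(S=-4)=1961256/16777216, P(S=-2)=2496144/16777216, P(S=0)=2704156/16777216, P(S=2)=2496144/16777216, P(S=4)=1961256/16777216, P(S=6)=1307504/16777216, P(S=8)=735471/16777216, P(S=10)=346104/16777216, P(S=12)=134596/16777216, P(S=14)=42504/16777216, P(S=16)=10626/16777216, P(S=18)=2024/16777216, P(S=20)=276/16777216, P(S=22)=24/16777216, P(S=24)=1/16777216
E[|S_24|] = Σ_m |m|·P(S_24=m) = 64899744/16777216 = 2028117/524288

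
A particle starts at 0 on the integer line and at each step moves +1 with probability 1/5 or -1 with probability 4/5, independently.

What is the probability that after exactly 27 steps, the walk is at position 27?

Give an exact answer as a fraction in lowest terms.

To reach position 27 after 27 steps: need 27 steps of +1 and 0 steps of -1.
Number of such sequences: C(27,27) = 1
Each has probability (1/5)^27 · (4/5)^0 = 1/7450580596923828125
P = 1 · 1/7450580596923828125 = 1/7450580596923828125

Answer: 1/7450580596923828125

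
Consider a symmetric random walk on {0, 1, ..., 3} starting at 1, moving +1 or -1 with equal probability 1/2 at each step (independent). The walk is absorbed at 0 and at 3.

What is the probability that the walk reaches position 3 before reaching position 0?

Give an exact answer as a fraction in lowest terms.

Symmetric walk (p = 1/2): the harmonic-function argument gives P(hit 3 before 0 | start at 1) = a/N.
P = 1/3 = 1/3

Answer: 1/3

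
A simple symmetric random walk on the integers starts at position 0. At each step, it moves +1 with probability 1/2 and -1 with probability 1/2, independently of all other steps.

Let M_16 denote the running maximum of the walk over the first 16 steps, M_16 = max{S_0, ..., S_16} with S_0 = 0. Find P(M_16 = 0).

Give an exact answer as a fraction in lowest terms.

Answer: 6435/32768

Derivation:
Let M_16 = max(S_0,...,S_16). Use the reflection principle: for j ≥ 1, #{paths with M_16 ≥ j} = #{S_16 ≥ j} + #{S_16 ≥ j+1}.
P(M_16 ≥ 0) = 1 since S_0 = 0, so #{M_16 ≥ 0} = 65536.
#{M_16 ≥ 1} = #{S_16 ≥ 1} + #{S_16 ≥ 2} = 26333 + 26333 = 52666.
#{M_16 = 0} = 65536 - 52666 = 12870.
P(M_16 = 0) = 12870/65536 = 6435/32768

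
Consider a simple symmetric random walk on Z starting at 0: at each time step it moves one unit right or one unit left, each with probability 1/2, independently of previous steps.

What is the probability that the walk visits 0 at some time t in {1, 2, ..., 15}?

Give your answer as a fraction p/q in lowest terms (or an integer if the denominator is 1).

Answer: 1619/2048

Derivation:
Count via complement. Let g(t,s) = #length-t paths at position s with S_1..S_t all ≠ 0.
g(t,s) = g(t-1,s-1) + g(t-1,s+1) for s ≠ 0; g(t,0) = 0.
t=0: g(0,0)=1
t=1: g(1,-1)=1 g(1,1)=1
t=2: g(2,-2)=1 g(2,2)=1
t=3: g(3,-3)=1 g(3,-1)=1 g(3,1)=1 g(3,3)=1
t=4: g(4,-4)=1 g(4,-2)=2 g(4,2)=2 g(4,4)=1
t=5: g(5,-5)=1 g(5,-3)=3 g(5,-1)=2 g(5,1)=2 g(5,3)=3 g(5,5)=1
t=6: g(6,-6)=1 g(6,-4)=4 g(6,-2)=5 g(6,2)=5 g(6,4)=4 g(6,6)=1
t=7: g(7,-7)=1 g(7,-5)=5 g(7,-3)=9 g(7,-1)=5 g(7,1)=5 g(7,3)=9 g(7,5)=5 g(7,7)=1
t=8: g(8,-8)=1 g(8,-6)=6 g(8,-4)=14 g(8,-2)=14 g(8,2)=14 g(8,4)=14 g(8,6)=6 g(8,8)=1
t=9: g(9,-9)=1 g(9,-7)=7 g(9,-5)=20 g(9,-3)=28 g(9,-1)=14 g(9,1)=14 g(9,3)=28 g(9,5)=20 g(9,7)=7 g(9,9)=1
t=10: g(10,-10)=1 g(10,-8)=8 g(10,-6)=27 g(10,-4)=48 g(10,-2)=42 g(10,2)=42 g(10,4)=48 g(10,6)=27 g(10,8)=8 g(10,10)=1
t=11: g(11,-11)=1 g(11,-9)=9 g(11,-7)=35 g(11,-5)=75 g(11,-3)=90 g(11,-1)=42 g(11,1)=42 g(11,3)=90 g(11,5)=75 g(11,7)=35 g(11,9)=9 g(11,11)=1
t=12: g(12,-12)=1 g(12,-10)=10 g(12,-8)=44 g(12,-6)=110 g(12,-4)=165 g(12,-2)=132 g(12,2)=132 g(12,4)=165 g(12,6)=110 g(12,8)=44 g(12,10)=10 g(12,12)=1
t=13: g(13,-13)=1 g(13,-11)=11 g(13,-9)=54 g(13,-7)=154 g(13,-5)=275 g(13,-3)=297 g(13,-1)=132 g(13,1)=132 g(13,3)=297 g(13,5)=275 g(13,7)=154 g(13,9)=54 g(13,11)=11 g(13,13)=1
t=14: g(14,-14)=1 g(14,-12)=12 g(14,-10)=65 g(14,-8)=208 g(14,-6)=429 g(14,-4)=572 g(14,-2)=429 g(14,2)=429 g(14,4)=572 g(14,6)=429 g(14,8)=208 g(14,10)=65 g(14,12)=12 g(14,14)=1
t=15: g(15,-15)=1 g(15,-13)=13 g(15,-11)=77 g(15,-9)=273 g(15,-7)=637 g(15,-5)=1001 g(15,-3)=1001 g(15,-1)=429 g(15,1)=429 g(15,3)=1001 g(15,5)=1001 g(15,7)=637 g(15,9)=273 g(15,11)=77 g(15,13)=13 g(15,15)=1
Paths never hitting 0: Σ_s g(15,s) = 6864
Paths hitting 0: 2^15 - 6864 = 25904
P = 25904/32768 = 1619/2048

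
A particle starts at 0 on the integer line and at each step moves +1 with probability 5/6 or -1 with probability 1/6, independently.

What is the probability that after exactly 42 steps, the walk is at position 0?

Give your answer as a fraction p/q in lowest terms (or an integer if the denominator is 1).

To be at 0 after 42 steps: need exactly 21 steps of +1 and 21 of -1.
Number of such sequences: C(42,21) = 538257874440
Each has probability (5/6)^21 · (1/6)^21 = 476837158203125/481229803398374426442198455156736
P = 538257874440 · 476837158203125/481229803398374426442198455156736 = 10694223134517669677734375/20051241808265601101758268964864

Answer: 10694223134517669677734375/20051241808265601101758268964864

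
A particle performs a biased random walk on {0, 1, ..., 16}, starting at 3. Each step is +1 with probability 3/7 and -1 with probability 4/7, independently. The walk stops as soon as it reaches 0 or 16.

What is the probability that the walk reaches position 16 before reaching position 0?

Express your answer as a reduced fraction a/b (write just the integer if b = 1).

Biased walk: p = 3/7, q = 4/7, r = q/p = 4/3
Gambler's ruin: P(hit 16 before 0 | start at 3) = (1 - r^a)/(1 - r^N)
r^3 = 64/27; r^16 = 4294967296/43046721
P = (1 - 64/27) / (1 - 4294967296/43046721) = -37/27 / -4251920575/43046721 = 58989951/4251920575

Answer: 58989951/4251920575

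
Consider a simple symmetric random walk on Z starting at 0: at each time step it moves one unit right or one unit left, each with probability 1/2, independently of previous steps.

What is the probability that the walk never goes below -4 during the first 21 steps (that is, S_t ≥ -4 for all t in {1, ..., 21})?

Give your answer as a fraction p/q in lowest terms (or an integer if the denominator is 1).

Let f(t,s) = #length-t paths at position s with S_1..S_t all ≥ -4.
f(t,s) = f(t-1,s-1) + f(t-1,s+1) for s ≥ -4; f(t,s) = 0 for s < -4.
t=0: f(0,0)=1
t=1: f(1,-1)=1 f(1,1)=1
t=2: f(2,-2)=1 f(2,0)=2 f(2,2)=1
t=3: f(3,-3)=1 f(3,-1)=3 f(3,1)=3 f(3,3)=1
t=4: f(4,-4)=1 f(4,-2)=4 f(4,0)=6 f(4,2)=4 f(4,4)=1
t=5: f(5,-3)=5 f(5,-1)=10 f(5,1)=10 f(5,3)=5 f(5,5)=1
t=6: f(6,-4)=5 f(6,-2)=15 f(6,0)=20 f(6,2)=15 f(6,4)=6 f(6,6)=1
t=7: f(7,-3)=20 f(7,-1)=35 f(7,1)=35 f(7,3)=21 f(7,5)=7 f(7,7)=1
t=8: f(8,-4)=20 f(8,-2)=55 f(8,0)=70 f(8,2)=56 f(8,4)=28 f(8,6)=8 f(8,8)=1
t=9: f(9,-3)=75 f(9,-1)=125 f(9,1)=126 f(9,3)=84 f(9,5)=36 f(9,7)=9 f(9,9)=1
t=10: f(10,-4)=75 f(10,-2)=200 f(10,0)=251 f(10,2)=210 f(10,4)=120 f(10,6)=45 f(10,8)=10 f(10,10)=1
t=11: f(11,-3)=275 f(11,-1)=451 f(11,1)=461 f(11,3)=330 f(11,5)=165 f(11,7)=55 f(11,9)=11 f(11,11)=1
t=12: f(12,-4)=275 f(12,-2)=726 f(12,0)=912 f(12,2)=791 f(12,4)=495 f(12,6)=220 f(12,8)=66 f(12,10)=12 f(12,12)=1
t=13: f(13,-3)=1001 f(13,-1)=1638 f(13,1)=1703 f(13,3)=1286 f(13,5)=715 f(13,7)=286 f(13,9)=78 f(13,11)=13 f(13,13)=1
t=14: f(14,-4)=1001 f(14,-2)=2639 f(14,0)=3341 f(14,2)=2989 f(14,4)=2001 f(14,6)=1001 f(14,8)=364 f(14,10)=91 f(14,12)=14 f(14,14)=1
t=15: f(15,-3)=3640 f(15,-1)=5980 f(15,1)=6330 f(15,3)=4990 f(15,5)=3002 f(15,7)=1365 f(15,9)=455 f(15,11)=105 f(15,13)=15 f(15,15)=1
t=16: f(16,-4)=3640 f(16,-2)=9620 f(16,0)=12310 f(16,2)=11320 f(16,4)=7992 f(16,6)=4367 f(16,8)=1820 f(16,10)=560 f(16,12)=120 f(16,14)=16 f(16,16)=1
t=17: f(17,-3)=13260 f(17,-1)=21930 f(17,1)=23630 f(17,3)=19312 f(17,5)=12359 f(17,7)=6187 f(17,9)=2380 f(17,11)=680 f(17,13)=136 f(17,15)=17 f(17,17)=1
t=18: f(18,-4)=13260 f(18,-2)=35190 f(18,0)=45560 f(18,2)=42942 f(18,4)=31671 f(18,6)=18546 f(18,8)=8567 f(18,10)=3060 f(18,12)=816 f(18,14)=153 f(18,16)=18 f(18,18)=1
t=19: f(19,-3)=48450 f(19,-1)=80750 f(19,1)=88502 f(19,3)=74613 f(19,5)=50217 f(19,7)=27113 f(19,9)=11627 f(19,11)=3876 f(19,13)=969 f(19,15)=171 f(19,17)=19 f(19,19)=1
t=20: f(20,-4)=48450 f(20,-2)=129200 f(20,0)=169252 f(20,2)=163115 f(20,4)=124830 f(20,6)=77330 f(20,8)=38740 f(20,10)=15503 f(20,12)=4845 f(20,14)=1140 f(20,16)=190 f(20,18)=20 f(20,20)=1
t=21: f(21,-3)=177650 f(21,-1)=298452 f(21,1)=332367 f(21,3)=287945 f(21,5)=202160 f(21,7)=116070 f(21,9)=54243 f(21,11)=20348 f(21,13)=5985 f(21,15)=1330 f(21,17)=210 f(21,19)=21 f(21,21)=1
Σ_s f(21,s) = 1496782
P = 1496782/2097152 = 748391/1048576

Answer: 748391/1048576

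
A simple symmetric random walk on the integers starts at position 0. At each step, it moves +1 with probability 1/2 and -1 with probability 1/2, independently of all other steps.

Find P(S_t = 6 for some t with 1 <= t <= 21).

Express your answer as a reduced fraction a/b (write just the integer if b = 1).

Answer: 24805/131072

Derivation:
Count via complement. Let g(t,s) = #length-t paths at position s with S_1..S_t all ≠ 6.
g(t,s) = g(t-1,s-1) + g(t-1,s+1) for s ≠ 6; g(t,6) = 0.
t=0: g(0,0)=1
t=1: g(1,-1)=1 g(1,1)=1
t=2: g(2,-2)=1 g(2,0)=2 g(2,2)=1
t=3: g(3,-3)=1 g(3,-1)=3 g(3,1)=3 g(3,3)=1
t=4: g(4,-4)=1 g(4,-2)=4 g(4,0)=6 g(4,2)=4 g(4,4)=1
t=5: g(5,-5)=1 g(5,-3)=5 g(5,-1)=10 g(5,1)=10 g(5,3)=5 g(5,5)=1
t=6: g(6,-6)=1 g(6,-4)=6 g(6,-2)=15 g(6,0)=20 g(6,2)=15 g(6,4)=6
t=7: g(7,-7)=1 g(7,-5)=7 g(7,-3)=21 g(7,-1)=35 g(7,1)=35 g(7,3)=21 g(7,5)=6
t=8: g(8,-8)=1 g(8,-6)=8 g(8,-4)=28 g(8,-2)=56 g(8,0)=70 g(8,2)=56 g(8,4)=27
t=9: g(9,-9)=1 g(9,-7)=9 g(9,-5)=36 g(9,-3)=84 g(9,-1)=126 g(9,1)=126 g(9,3)=83 g(9,5)=27
t=10: g(10,-10)=1 g(10,-8)=10 g(10,-6)=45 g(10,-4)=120 g(10,-2)=210 g(10,0)=252 g(10,2)=209 g(10,4)=110
t=11: g(11,-11)=1 g(11,-9)=11 g(11,-7)=55 g(11,-5)=165 g(11,-3)=330 g(11,-1)=462 g(11,1)=461 g(11,3)=319 g(11,5)=110
t=12: g(12,-12)=1 g(12,-10)=12 g(12,-8)=66 g(12,-6)=220 g(12,-4)=495 g(12,-2)=792 g(12,0)=923 g(12,2)=780 g(12,4)=429
t=13: g(13,-13)=1 g(13,-11)=13 g(13,-9)=78 g(13,-7)=286 g(13,-5)=715 g(13,-3)=1287 g(13,-1)=1715 g(13,1)=1703 g(13,3)=1209 g(13,5)=429
t=14: g(14,-14)=1 g(14,-12)=14 g(14,-10)=91 g(14,-8)=364 g(14,-6)=1001 g(14,-4)=2002 g(14,-2)=3002 g(14,0)=3418 g(14,2)=2912 g(14,4)=1638
t=15: g(15,-15)=1 g(15,-13)=15 g(15,-11)=105 g(15,-9)=455 g(15,-7)=1365 g(15,-5)=3003 g(15,-3)=5004 g(15,-1)=6420 g(15,1)=6330 g(15,3)=4550 g(15,5)=1638
t=16: g(16,-16)=1 g(16,-14)=16 g(16,-12)=120 g(16,-10)=560 g(16,-8)=1820 g(16,-6)=4368 g(16,-4)=8007 g(16,-2)=11424 g(16,0)=12750 g(16,2)=10880 g(16,4)=6188
t=17: g(17,-17)=1 g(17,-15)=17 g(17,-13)=136 g(17,-11)=680 g(17,-9)=2380 g(17,-7)=6188 g(17,-5)=12375 g(17,-3)=19431 g(17,-1)=24174 g(17,1)=23630 g(17,3)=17068 g(17,5)=6188
t=18: g(18,-18)=1 g(18,-16)=18 g(18,-14)=153 g(18,-12)=816 g(18,-10)=3060 g(18,-8)=8568 g(18,-6)=18563 g(18,-4)=31806 g(18,-2)=43605 g(18,0)=47804 g(18,2)=40698 g(18,4)=23256
t=19: g(19,-19)=1 g(19,-17)=19 g(19,-15)=171 g(19,-13)=969 g(19,-11)=3876 g(19,-9)=11628 g(19,-7)=27131 g(19,-5)=50369 g(19,-3)=75411 g(19,-1)=91409 g(19,1)=88502 g(19,3)=63954 g(19,5)=23256
t=20: g(20,-20)=1 g(20,-18)=20 g(20,-16)=190 g(20,-14)=1140 g(20,-12)=4845 g(20,-10)=15504 g(20,-8)=38759 g(20,-6)=77500 g(20,-4)=125780 g(20,-2)=166820 g(20,0)=179911 g(20,2)=152456 g(20,4)=87210
t=21: g(21,-21)=1 g(21,-19)=21 g(21,-17)=210 g(21,-15)=1330 g(21,-13)=5985 g(21,-11)=20349 g(21,-9)=54263 g(21,-7)=116259 g(21,-5)=203280 g(21,-3)=292600 g(21,-1)=346731 g(21,1)=332367 g(21,3)=239666 g(21,5)=87210
Paths never hitting 6: Σ_s g(21,s) = 1700272
Paths hitting 6: 2^21 - 1700272 = 396880
P = 396880/2097152 = 24805/131072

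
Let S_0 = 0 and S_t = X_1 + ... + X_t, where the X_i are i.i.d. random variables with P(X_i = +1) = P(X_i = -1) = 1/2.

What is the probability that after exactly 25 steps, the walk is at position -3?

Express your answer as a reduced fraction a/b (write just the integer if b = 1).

To reach position -3 after 25 steps: need 11 steps of +1 and 14 of -1.
Favorable paths: C(25,11) = 4457400
Total paths: 2^25 = 33554432
P = 4457400/33554432 = 557175/4194304

Answer: 557175/4194304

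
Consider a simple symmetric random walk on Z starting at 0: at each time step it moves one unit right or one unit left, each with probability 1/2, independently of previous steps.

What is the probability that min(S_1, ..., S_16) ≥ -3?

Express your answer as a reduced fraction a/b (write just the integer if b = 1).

Let f(t,s) = #length-t paths at position s with S_1..S_t all ≥ -3.
f(t,s) = f(t-1,s-1) + f(t-1,s+1) for s ≥ -3; f(t,s) = 0 for s < -3.
t=0: f(0,0)=1
t=1: f(1,-1)=1 f(1,1)=1
t=2: f(2,-2)=1 f(2,0)=2 f(2,2)=1
t=3: f(3,-3)=1 f(3,-1)=3 f(3,1)=3 f(3,3)=1
t=4: f(4,-2)=4 f(4,0)=6 f(4,2)=4 f(4,4)=1
t=5: f(5,-3)=4 f(5,-1)=10 f(5,1)=10 f(5,3)=5 f(5,5)=1
t=6: f(6,-2)=14 f(6,0)=20 f(6,2)=15 f(6,4)=6 f(6,6)=1
t=7: f(7,-3)=14 f(7,-1)=34 f(7,1)=35 f(7,3)=21 f(7,5)=7 f(7,7)=1
t=8: f(8,-2)=48 f(8,0)=69 f(8,2)=56 f(8,4)=28 f(8,6)=8 f(8,8)=1
t=9: f(9,-3)=48 f(9,-1)=117 f(9,1)=125 f(9,3)=84 f(9,5)=36 f(9,7)=9 f(9,9)=1
t=10: f(10,-2)=165 f(10,0)=242 f(10,2)=209 f(10,4)=120 f(10,6)=45 f(10,8)=10 f(10,10)=1
t=11: f(11,-3)=165 f(11,-1)=407 f(11,1)=451 f(11,3)=329 f(11,5)=165 f(11,7)=55 f(11,9)=11 f(11,11)=1
t=12: f(12,-2)=572 f(12,0)=858 f(12,2)=780 f(12,4)=494 f(12,6)=220 f(12,8)=66 f(12,10)=12 f(12,12)=1
t=13: f(13,-3)=572 f(13,-1)=1430 f(13,1)=1638 f(13,3)=1274 f(13,5)=714 f(13,7)=286 f(13,9)=78 f(13,11)=13 f(13,13)=1
t=14: f(14,-2)=2002 f(14,0)=3068 f(14,2)=2912 f(14,4)=1988 f(14,6)=1000 f(14,8)=364 f(14,10)=91 f(14,12)=14 f(14,14)=1
t=15: f(15,-3)=2002 f(15,-1)=5070 f(15,1)=5980 f(15,3)=4900 f(15,5)=2988 f(15,7)=1364 f(15,9)=455 f(15,11)=105 f(15,13)=15 f(15,15)=1
t=16: f(16,-2)=7072 f(16,0)=11050 f(16,2)=10880 f(16,4)=7888 f(16,6)=4352 f(16,8)=1819 f(16,10)=560 f(16,12)=120 f(16,14)=16 f(16,16)=1
Σ_s f(16,s) = 43758
P = 43758/65536 = 21879/32768

Answer: 21879/32768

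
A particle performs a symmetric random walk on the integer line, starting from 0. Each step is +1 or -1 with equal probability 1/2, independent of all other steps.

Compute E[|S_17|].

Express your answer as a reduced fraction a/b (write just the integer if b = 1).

S_17 takes values m ≡ 1 (mod 2) with |m| ≤ 17; P(S_17=m) = C(17,(17+m)/2)/2^17.
Total paths: 2^17 = 131072
Distribution: P(S=-17)=1/131072, P(S=-15)=17/131072, P(S=-13)=136/131072, P(S=-11)=680/131072, P(S=-9)=2380/131072, P(S=-7)=6188/131072, P(S=-5)=12376/131072, P(S=-3)=19448/131072, P(S=-1)=24310/131072, P(S=1)=24310/131072, P(S=3)=19448/131072, P(S=5)=12376/131072, P(S=7)=6188/131072, P(S=9)=2380/131072, P(S=11)=680/131072, P(S=13)=136/131072, P(S=15)=17/131072, P(S=17)=1/131072
E[|S_17|] = Σ_m |m|·P(S_17=m) = 437580/131072 = 109395/32768

Answer: 109395/32768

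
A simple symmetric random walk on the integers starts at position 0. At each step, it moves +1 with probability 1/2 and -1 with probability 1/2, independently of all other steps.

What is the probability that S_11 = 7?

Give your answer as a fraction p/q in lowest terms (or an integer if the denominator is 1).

To reach position 7 after 11 steps: need 9 steps of +1 and 2 of -1.
Favorable paths: C(11,9) = 55
Total paths: 2^11 = 2048
P = 55/2048 = 55/2048

Answer: 55/2048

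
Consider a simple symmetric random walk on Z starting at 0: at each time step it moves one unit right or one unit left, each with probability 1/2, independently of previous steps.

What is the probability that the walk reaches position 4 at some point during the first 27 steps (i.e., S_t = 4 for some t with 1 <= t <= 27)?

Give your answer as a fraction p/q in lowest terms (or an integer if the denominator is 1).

Count via complement. Let g(t,s) = #length-t paths at position s with S_1..S_t all ≠ 4.
g(t,s) = g(t-1,s-1) + g(t-1,s+1) for s ≠ 4; g(t,4) = 0.
t=0: g(0,0)=1
t=1: g(1,-1)=1 g(1,1)=1
t=2: g(2,-2)=1 g(2,0)=2 g(2,2)=1
t=3: g(3,-3)=1 g(3,-1)=3 g(3,1)=3 g(3,3)=1
t=4: g(4,-4)=1 g(4,-2)=4 g(4,0)=6 g(4,2)=4
t=5: g(5,-5)=1 g(5,-3)=5 g(5,-1)=10 g(5,1)=10 g(5,3)=4
t=6: g(6,-6)=1 g(6,-4)=6 g(6,-2)=15 g(6,0)=20 g(6,2)=14
t=7: g(7,-7)=1 g(7,-5)=7 g(7,-3)=21 g(7,-1)=35 g(7,1)=34 g(7,3)=14
t=8: g(8,-8)=1 g(8,-6)=8 g(8,-4)=28 g(8,-2)=56 g(8,0)=69 g(8,2)=48
t=9: g(9,-9)=1 g(9,-7)=9 g(9,-5)=36 g(9,-3)=84 g(9,-1)=125 g(9,1)=117 g(9,3)=48
t=10: g(10,-10)=1 g(10,-8)=10 g(10,-6)=45 g(10,-4)=120 g(10,-2)=209 g(10,0)=242 g(10,2)=165
t=11: g(11,-11)=1 g(11,-9)=11 g(11,-7)=55 g(11,-5)=165 g(11,-3)=329 g(11,-1)=451 g(11,1)=407 g(11,3)=165
t=12: g(12,-12)=1 g(12,-10)=12 g(12,-8)=66 g(12,-6)=220 g(12,-4)=494 g(12,-2)=780 g(12,0)=858 g(12,2)=572
t=13: g(13,-13)=1 g(13,-11)=13 g(13,-9)=78 g(13,-7)=286 g(13,-5)=714 g(13,-3)=1274 g(13,-1)=1638 g(13,1)=1430 g(13,3)=572
t=14: g(14,-14)=1 g(14,-12)=14 g(14,-10)=91 g(14,-8)=364 g(14,-6)=1000 g(14,-4)=1988 g(14,-2)=2912 g(14,0)=3068 g(14,2)=2002
t=15: g(15,-15)=1 g(15,-13)=15 g(15,-11)=105 g(15,-9)=455 g(15,-7)=1364 g(15,-5)=2988 g(15,-3)=4900 g(15,-1)=5980 g(15,1)=5070 g(15,3)=2002
t=16: g(16,-16)=1 g(16,-14)=16 g(16,-12)=120 g(16,-10)=560 g(16,-8)=1819 g(16,-6)=4352 g(16,-4)=7888 g(16,-2)=10880 g(16,0)=11050 g(16,2)=7072
t=17: g(17,-17)=1 g(17,-15)=17 g(17,-13)=136 g(17,-11)=680 g(17,-9)=2379 g(17,-7)=6171 g(17,-5)=12240 g(17,-3)=18768 g(17,-1)=21930 g(17,1)=18122 g(17,3)=7072
t=18: g(18,-18)=1 g(18,-16)=18 g(18,-14)=153 g(18,-12)=816 g(18,-10)=3059 g(18,-8)=8550 g(18,-6)=18411 g(18,-4)=31008 g(18,-2)=40698 g(18,0)=40052 g(18,2)=25194
t=19: g(19,-19)=1 g(19,-17)=19 g(19,-15)=171 g(19,-13)=969 g(19,-11)=3875 g(19,-9)=11609 g(19,-7)=26961 g(19,-5)=49419 g(19,-3)=71706 g(19,-1)=80750 g(19,1)=65246 g(19,3)=25194
t=20: g(20,-20)=1 g(20,-18)=20 g(20,-16)=190 g(20,-14)=1140 g(20,-12)=4844 g(20,-10)=15484 g(20,-8)=38570 g(20,-6)=76380 g(20,-4)=121125 g(20,-2)=152456 g(20,0)=145996 g(20,2)=90440
t=21: g(21,-21)=1 g(21,-19)=21 g(21,-17)=210 g(21,-15)=1330 g(21,-13)=5984 g(21,-11)=20328 g(21,-9)=54054 g(21,-7)=114950 g(21,-5)=197505 g(21,-3)=273581 g(21,-1)=298452 g(21,1)=236436 g(21,3)=90440
t=22: g(22,-22)=1 g(22,-20)=22 g(22,-18)=231 g(22,-16)=1540 g(22,-14)=7314 g(22,-12)=26312 g(22,-10)=74382 g(22,-8)=169004 g(22,-6)=312455 g(22,-4)=471086 g(22,-2)=572033 g(22,0)=534888 g(22,2)=326876
t=23: g(23,-23)=1 g(23,-21)=23 g(23,-19)=253 g(23,-17)=1771 g(23,-15)=8854 g(23,-13)=33626 g(23,-11)=100694 g(23,-9)=243386 g(23,-7)=481459 g(23,-5)=783541 g(23,-3)=1043119 g(23,-1)=1106921 g(23,1)=861764 g(23,3)=326876
t=24: g(24,-24)=1 g(24,-22)=24 g(24,-20)=276 g(24,-18)=2024 g(24,-16)=10625 g(24,-14)=42480 g(24,-12)=134320 g(24,-10)=344080 g(24,-8)=724845 g(24,-6)=1265000 g(24,-4)=1826660 g(24,-2)=2150040 g(24,0)=1968685 g(24,2)=1188640
t=25: g(25,-25)=1 g(25,-23)=25 g(25,-21)=300 g(25,-19)=2300 g(25,-17)=12649 g(25,-15)=53105 g(25,-13)=176800 g(25,-11)=478400 g(25,-9)=1068925 g(25,-7)=1989845 g(25,-5)=3091660 g(25,-3)=3976700 g(25,-1)=4118725 g(25,1)=3157325 g(25,3)=1188640
t=26: g(26,-26)=1 g(26,-24)=26 g(26,-22)=325 g(26,-20)=2600 g(26,-18)=14949 g(26,-16)=65754 g(26,-14)=229905 g(26,-12)=655200 g(26,-10)=1547325 g(26,-8)=3058770 g(26,-6)=5081505 g(26,-4)=7068360 g(26,-2)=8095425 g(26,0)=7276050 g(26,2)=4345965
t=27: g(27,-27)=1 g(27,-25)=27 g(27,-23)=351 g(27,-21)=2925 g(27,-19)=17549 g(27,-17)=80703 g(27,-15)=295659 g(27,-13)=885105 g(27,-11)=2202525 g(27,-9)=4606095 g(27,-7)=8140275 g(27,-5)=12149865 g(27,-3)=15163785 g(27,-1)=15371475 g(27,1)=11622015 g(27,3)=4345965
Paths never hitting 4: Σ_s g(27,s) = 74884320
Paths hitting 4: 2^27 - 74884320 = 59333408
P = 59333408/134217728 = 1854169/4194304

Answer: 1854169/4194304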